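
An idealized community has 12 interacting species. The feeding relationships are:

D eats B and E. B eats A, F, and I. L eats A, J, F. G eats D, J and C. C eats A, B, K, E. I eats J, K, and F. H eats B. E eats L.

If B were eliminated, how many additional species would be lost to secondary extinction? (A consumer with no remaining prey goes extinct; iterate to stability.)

Remove B.
Round 1: H (all prey gone) → extinct.
No further losses. Total secondary extinctions: 1.

1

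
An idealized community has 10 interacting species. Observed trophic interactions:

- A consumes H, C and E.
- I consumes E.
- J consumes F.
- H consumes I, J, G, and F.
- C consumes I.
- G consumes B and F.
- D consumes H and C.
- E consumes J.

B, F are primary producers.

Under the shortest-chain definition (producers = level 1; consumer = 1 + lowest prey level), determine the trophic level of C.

Trophic level 5

F is a producer → level 1.
J eats F → level 2.
E eats J → level 3.
I eats E → level 4.
C eats I → level 5.
No prey of C is below level 4, so 5 is the minimum.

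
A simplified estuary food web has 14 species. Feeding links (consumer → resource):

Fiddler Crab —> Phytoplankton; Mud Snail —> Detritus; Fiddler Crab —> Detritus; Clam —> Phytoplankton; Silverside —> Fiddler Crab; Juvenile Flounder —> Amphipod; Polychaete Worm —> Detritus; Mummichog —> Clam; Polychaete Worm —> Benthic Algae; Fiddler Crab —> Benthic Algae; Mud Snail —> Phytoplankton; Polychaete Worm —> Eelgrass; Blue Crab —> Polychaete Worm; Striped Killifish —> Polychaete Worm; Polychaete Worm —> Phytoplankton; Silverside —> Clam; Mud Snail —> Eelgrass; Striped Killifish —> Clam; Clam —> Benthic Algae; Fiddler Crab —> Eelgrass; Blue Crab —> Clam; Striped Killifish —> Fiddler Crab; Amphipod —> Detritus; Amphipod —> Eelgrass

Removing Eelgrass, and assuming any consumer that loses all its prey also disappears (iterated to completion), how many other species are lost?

Remove Eelgrass.
Every predator of it retains at least one other prey: Fiddler Crab still has Benthic Algae, Phytoplankton, Detritus; Polychaete Worm still has Benthic Algae, Phytoplankton, Detritus; Mud Snail still has Phytoplankton, Detritus; Amphipod still has Detritus.
No consumer loses all prey, so no secondary extinctions occur.

0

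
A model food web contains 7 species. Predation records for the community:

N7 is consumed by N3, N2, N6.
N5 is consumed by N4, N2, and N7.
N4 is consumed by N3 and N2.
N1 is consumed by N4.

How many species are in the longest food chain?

3 species

One longest chain: N5 → N7 → N6.
It has 3 species and 2 links.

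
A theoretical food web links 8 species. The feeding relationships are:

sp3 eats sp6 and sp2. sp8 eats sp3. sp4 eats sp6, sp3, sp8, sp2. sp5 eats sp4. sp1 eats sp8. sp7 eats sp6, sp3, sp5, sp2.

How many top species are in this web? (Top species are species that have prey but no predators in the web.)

2

Top species (has prey, but nothing eats it): sp1, sp7.
Count: 2.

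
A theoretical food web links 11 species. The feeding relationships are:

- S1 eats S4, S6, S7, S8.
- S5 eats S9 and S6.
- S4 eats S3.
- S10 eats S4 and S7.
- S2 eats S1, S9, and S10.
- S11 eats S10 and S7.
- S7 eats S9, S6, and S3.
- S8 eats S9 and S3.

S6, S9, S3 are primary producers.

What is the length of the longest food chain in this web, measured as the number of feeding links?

3 links

One longest chain: S6 → S7 → S10 → S2.
It has 4 species and 3 links.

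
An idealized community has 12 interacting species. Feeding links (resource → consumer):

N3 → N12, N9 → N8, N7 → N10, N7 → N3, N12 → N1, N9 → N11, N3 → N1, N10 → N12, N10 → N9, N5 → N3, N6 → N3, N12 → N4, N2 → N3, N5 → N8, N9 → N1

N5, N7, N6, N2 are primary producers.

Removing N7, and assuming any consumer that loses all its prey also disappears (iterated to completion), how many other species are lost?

Remove N7.
Round 1: N10 (all prey gone) → extinct.
Round 2: N9 (all prey gone) → extinct.
Round 3: N11 (all prey gone) → extinct.
No further losses. Total secondary extinctions: 3.

3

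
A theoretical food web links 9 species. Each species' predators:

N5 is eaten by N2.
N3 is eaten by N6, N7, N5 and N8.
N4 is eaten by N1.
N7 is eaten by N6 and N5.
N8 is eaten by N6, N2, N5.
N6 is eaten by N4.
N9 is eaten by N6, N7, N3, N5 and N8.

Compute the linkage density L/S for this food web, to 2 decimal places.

There are L = 17 links among S = 9 species.
L/S = 17/9 = 1.8889 ≈ 1.89.

L/S = 1.89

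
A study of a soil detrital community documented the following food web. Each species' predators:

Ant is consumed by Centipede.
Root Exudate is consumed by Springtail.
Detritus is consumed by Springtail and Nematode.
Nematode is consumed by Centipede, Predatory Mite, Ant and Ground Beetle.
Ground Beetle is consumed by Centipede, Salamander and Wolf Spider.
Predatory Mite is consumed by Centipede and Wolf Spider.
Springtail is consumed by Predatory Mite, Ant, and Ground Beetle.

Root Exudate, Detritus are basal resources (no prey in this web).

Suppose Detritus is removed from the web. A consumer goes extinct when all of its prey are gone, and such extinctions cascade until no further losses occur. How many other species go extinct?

1

Remove Detritus.
Round 1: Nematode (all prey gone) → extinct.
No further losses. Total secondary extinctions: 1.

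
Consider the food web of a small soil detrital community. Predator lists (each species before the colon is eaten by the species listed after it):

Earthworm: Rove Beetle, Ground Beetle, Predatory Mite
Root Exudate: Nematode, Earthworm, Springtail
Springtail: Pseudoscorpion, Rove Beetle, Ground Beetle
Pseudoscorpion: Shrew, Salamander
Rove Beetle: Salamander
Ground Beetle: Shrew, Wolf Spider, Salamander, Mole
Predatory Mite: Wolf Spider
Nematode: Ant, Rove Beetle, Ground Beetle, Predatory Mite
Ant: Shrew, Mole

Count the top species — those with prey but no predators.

4

Top species (has prey, but nothing eats it): Shrew, Wolf Spider, Salamander, Mole.
Count: 4.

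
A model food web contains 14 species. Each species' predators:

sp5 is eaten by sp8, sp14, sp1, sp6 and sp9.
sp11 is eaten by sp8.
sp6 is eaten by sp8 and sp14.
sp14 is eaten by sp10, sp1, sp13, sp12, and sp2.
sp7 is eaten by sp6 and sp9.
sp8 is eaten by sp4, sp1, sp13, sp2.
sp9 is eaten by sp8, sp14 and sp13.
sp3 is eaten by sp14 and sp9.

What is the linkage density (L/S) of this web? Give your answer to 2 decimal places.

L/S = 1.71

There are L = 24 links among S = 14 species.
L/S = 24/14 = 1.7143 ≈ 1.71.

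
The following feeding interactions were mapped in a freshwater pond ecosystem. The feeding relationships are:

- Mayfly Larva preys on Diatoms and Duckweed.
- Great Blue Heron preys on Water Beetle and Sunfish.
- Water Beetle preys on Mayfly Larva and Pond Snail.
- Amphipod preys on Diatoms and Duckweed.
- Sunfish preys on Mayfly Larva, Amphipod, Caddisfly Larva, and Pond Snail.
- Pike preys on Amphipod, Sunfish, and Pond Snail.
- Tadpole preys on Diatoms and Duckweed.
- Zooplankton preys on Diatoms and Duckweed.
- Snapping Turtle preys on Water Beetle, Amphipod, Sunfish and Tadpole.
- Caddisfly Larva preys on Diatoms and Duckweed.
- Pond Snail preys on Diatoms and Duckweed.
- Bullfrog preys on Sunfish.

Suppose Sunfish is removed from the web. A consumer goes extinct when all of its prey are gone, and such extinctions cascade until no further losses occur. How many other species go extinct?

1

Remove Sunfish.
Round 1: Bullfrog (all prey gone) → extinct.
No further losses. Total secondary extinctions: 1.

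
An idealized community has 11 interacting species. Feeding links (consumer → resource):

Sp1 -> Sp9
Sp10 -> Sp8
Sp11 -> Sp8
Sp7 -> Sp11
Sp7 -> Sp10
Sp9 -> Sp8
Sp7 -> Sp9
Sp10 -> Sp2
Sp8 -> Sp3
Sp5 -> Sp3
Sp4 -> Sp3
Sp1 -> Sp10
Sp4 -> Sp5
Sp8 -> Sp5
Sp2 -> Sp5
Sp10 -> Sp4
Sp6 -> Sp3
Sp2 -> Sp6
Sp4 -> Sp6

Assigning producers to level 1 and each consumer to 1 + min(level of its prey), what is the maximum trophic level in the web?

4

Producers (level 1): Sp3.
Following each consumer down to its lowest-level prey: Sp3 → Sp4 → Sp10 → Sp1 (levels 1 through 4).
All prey of Sp1 (Sp10 3, Sp9 3) are at level 3 or above, so Sp1 is at level 1 + 3 = 4.
Every consumer has at least one prey at level 3 or below, so none exceeds level 4.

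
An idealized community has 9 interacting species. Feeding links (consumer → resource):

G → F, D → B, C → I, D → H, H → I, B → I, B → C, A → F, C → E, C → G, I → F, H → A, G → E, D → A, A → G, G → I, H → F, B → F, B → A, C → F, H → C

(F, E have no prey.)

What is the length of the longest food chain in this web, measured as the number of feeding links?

5 links

One longest chain: F → I → G → A → H → D.
It has 6 species and 5 links.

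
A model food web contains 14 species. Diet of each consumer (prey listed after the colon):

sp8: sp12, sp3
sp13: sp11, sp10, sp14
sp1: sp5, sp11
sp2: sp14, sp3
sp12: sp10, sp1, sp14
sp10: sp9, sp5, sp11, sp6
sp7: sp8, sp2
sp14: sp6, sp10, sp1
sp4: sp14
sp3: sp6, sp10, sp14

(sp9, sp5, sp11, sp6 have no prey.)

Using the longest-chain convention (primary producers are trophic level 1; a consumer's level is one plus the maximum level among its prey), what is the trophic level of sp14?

sp9 is a producer → level 1.
sp10 eats sp9 (level 1); other prey at levels: sp5 1, sp11 1, sp6 1 → level 2.
sp14 eats sp10 (level 2); other prey at levels: sp6 1, sp1 2 → level 3.

Trophic level 3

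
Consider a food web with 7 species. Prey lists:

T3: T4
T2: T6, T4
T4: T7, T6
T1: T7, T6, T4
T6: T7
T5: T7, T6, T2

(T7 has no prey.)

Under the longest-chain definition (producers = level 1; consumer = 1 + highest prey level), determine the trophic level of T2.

T7 is a producer → level 1.
T6 eats T7 → level 2.
T4 eats T6 (level 2); other prey at levels: T7 1 → level 3.
T2 eats T4 (level 3); other prey at levels: T6 2 → level 4.

Trophic level 4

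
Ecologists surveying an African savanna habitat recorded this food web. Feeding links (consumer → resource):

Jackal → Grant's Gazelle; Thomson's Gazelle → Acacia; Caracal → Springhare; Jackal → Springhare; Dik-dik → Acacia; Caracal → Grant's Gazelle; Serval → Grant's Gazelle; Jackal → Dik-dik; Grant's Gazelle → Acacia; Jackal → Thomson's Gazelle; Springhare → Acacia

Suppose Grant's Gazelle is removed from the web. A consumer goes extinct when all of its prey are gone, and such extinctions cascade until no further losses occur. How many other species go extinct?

Remove Grant's Gazelle.
Round 1: Serval (all prey gone) → extinct.
No further losses. Total secondary extinctions: 1.

1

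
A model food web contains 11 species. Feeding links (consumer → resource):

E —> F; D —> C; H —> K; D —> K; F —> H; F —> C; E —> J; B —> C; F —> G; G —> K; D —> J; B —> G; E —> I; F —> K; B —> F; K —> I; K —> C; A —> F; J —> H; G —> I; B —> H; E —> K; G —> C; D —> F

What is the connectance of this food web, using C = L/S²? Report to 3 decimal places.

The web has S = 11 species and L = 24 feeding links.
C = L / S² = 24 / 121 = 0.1983 ≈ 0.198.

C = 0.198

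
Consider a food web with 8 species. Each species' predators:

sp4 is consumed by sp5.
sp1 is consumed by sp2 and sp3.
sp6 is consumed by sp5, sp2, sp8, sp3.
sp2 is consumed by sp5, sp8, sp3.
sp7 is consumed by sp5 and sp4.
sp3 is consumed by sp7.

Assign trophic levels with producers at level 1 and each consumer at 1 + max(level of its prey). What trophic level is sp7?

sp1 is a producer → level 1.
sp2 eats sp1 (level 1); other prey at levels: sp6 1 → level 2.
sp3 eats sp2 (level 2); other prey at levels: sp1 1, sp6 1 → level 3.
sp7 eats sp3 → level 4.

Trophic level 4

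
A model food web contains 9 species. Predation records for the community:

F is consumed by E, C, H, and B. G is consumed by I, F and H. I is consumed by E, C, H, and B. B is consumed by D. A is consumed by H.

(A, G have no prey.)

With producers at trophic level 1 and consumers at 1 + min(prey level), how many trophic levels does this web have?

4

Producers (level 1): A, G.
Following each consumer down to its lowest-level prey: G → I → B → D (levels 1 through 4).
All prey of D (B 3) are at level 3 or above, so D is at level 1 + 3 = 4.
Every consumer has at least one prey at level 3 or below, so none exceeds level 4.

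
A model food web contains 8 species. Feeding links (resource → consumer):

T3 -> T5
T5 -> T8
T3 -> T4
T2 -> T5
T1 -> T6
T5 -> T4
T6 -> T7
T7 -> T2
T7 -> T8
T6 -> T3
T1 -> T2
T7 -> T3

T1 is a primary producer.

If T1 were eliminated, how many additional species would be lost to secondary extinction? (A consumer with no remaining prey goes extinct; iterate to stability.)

Remove T1.
Round 1: T6 (all prey gone) → extinct.
Round 2: T7 (all prey gone) → extinct.
Round 3: T3 (all prey gone), T2 (all prey gone) → extinct.
Round 4: T5 (all prey gone) → extinct.
Round 5: T4 (all prey gone), T8 (all prey gone) → extinct.
No further losses. Total secondary extinctions: 7.

7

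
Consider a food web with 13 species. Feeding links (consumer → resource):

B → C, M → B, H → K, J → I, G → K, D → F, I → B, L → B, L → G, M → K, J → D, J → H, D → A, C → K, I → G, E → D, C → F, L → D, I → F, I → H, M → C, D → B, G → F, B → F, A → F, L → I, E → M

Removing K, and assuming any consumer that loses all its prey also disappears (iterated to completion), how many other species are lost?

Remove K.
Round 1: H (all prey gone) → extinct.
No further losses. Total secondary extinctions: 1.

1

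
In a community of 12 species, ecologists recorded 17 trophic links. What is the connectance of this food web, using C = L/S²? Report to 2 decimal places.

C = 0.12

The web has S = 12 species and L = 17 feeding links.
C = L / S² = 17 / 144 = 0.1181 ≈ 0.12.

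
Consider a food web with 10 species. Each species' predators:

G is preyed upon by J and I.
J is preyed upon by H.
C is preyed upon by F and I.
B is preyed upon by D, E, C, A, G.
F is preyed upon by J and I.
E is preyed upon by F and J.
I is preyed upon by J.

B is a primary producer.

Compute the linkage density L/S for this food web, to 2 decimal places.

L/S = 1.50

There are L = 15 links among S = 10 species.
L/S = 15/10 = 1.5000 ≈ 1.50.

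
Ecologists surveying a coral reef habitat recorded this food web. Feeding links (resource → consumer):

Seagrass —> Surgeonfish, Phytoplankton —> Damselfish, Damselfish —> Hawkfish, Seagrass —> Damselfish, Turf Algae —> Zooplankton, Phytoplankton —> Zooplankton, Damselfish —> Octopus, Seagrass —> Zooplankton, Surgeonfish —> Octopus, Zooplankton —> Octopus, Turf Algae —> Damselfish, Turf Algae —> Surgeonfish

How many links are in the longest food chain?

One longest chain: Turf Algae → Zooplankton → Octopus.
It has 3 species and 2 links.

2 links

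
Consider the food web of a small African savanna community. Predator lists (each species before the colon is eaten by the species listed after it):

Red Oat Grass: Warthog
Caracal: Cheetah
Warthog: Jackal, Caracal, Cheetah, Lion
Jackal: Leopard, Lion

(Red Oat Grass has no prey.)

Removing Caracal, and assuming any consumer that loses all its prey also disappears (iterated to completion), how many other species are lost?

Remove Caracal.
Every predator of it retains at least one other prey: Cheetah still has Warthog.
No consumer loses all prey, so no secondary extinctions occur.

0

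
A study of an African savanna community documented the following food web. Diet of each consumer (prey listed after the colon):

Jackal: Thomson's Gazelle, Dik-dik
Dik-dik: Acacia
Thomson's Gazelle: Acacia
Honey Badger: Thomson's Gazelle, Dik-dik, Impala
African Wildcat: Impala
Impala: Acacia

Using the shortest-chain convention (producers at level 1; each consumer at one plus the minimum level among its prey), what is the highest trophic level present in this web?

Producers (level 1): Acacia.
Following each consumer down to its lowest-level prey: Acacia → Impala → African Wildcat (levels 1 through 3).
All prey of African Wildcat (Impala 2) are at level 2 or above, so African Wildcat is at level 1 + 2 = 3.
Every consumer has at least one prey at level 2 or below, so none exceeds level 3.

3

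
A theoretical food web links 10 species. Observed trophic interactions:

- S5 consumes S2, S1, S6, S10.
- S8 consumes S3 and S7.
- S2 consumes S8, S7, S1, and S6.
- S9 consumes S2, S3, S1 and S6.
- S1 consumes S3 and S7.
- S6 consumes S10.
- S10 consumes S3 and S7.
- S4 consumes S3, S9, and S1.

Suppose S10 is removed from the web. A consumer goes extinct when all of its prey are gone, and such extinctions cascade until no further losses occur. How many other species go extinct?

1

Remove S10.
Round 1: S6 (all prey gone) → extinct.
No further losses. Total secondary extinctions: 1.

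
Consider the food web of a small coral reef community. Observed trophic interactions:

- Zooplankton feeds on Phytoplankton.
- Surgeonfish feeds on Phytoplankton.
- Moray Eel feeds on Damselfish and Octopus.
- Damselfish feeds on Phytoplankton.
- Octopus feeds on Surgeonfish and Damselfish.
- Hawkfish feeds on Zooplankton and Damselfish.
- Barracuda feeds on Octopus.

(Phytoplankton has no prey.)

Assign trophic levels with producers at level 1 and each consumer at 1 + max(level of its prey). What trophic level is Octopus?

Trophic level 3

Phytoplankton is a producer → level 1.
Surgeonfish eats Phytoplankton → level 2.
Octopus eats Surgeonfish (level 2); other prey at levels: Damselfish 2 → level 3.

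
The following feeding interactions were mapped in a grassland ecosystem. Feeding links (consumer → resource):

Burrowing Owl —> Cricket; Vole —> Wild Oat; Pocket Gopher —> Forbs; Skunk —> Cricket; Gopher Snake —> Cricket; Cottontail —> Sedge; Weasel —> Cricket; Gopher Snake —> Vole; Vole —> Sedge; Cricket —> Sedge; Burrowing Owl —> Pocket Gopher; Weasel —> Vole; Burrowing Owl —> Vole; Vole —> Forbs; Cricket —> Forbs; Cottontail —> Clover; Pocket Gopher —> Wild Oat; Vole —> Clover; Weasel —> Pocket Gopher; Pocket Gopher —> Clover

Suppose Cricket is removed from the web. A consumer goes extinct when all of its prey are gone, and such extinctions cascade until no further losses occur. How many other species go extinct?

1

Remove Cricket.
Round 1: Skunk (all prey gone) → extinct.
No further losses. Total secondary extinctions: 1.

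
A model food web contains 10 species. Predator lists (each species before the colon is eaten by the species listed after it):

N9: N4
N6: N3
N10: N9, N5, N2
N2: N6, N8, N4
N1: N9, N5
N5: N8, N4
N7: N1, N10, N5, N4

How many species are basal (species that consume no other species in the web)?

1

Basal species (no prey listed): N7.
Count: 1.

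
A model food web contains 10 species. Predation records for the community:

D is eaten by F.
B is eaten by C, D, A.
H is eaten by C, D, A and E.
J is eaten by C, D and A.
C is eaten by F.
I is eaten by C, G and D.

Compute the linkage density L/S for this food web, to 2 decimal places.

L/S = 1.50

There are L = 15 links among S = 10 species.
L/S = 15/10 = 1.5000 ≈ 1.50.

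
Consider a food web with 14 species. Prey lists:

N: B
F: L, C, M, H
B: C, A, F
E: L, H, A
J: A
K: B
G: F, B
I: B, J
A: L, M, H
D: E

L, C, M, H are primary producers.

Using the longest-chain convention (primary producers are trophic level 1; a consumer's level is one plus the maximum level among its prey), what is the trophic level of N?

L is a producer → level 1.
A eats L (level 1); other prey at levels: M 1, H 1 → level 2.
B eats A (level 2); other prey at levels: C 1, F 2 → level 3.
N eats B → level 4.

Trophic level 4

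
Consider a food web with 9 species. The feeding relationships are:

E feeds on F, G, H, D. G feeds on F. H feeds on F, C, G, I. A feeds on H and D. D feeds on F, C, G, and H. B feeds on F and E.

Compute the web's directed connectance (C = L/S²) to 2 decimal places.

The web has S = 9 species and L = 17 feeding links.
C = L / S² = 17 / 81 = 0.2099 ≈ 0.21.

C = 0.21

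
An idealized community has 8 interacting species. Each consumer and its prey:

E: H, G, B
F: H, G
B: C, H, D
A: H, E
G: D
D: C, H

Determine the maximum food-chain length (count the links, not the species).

One longest chain: C → D → G → E → A.
It has 5 species and 4 links.

4 links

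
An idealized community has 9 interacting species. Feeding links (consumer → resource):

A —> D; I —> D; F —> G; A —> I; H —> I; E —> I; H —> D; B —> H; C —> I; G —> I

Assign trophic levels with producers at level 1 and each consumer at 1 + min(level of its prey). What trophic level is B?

D is a producer → level 1.
H eats D → level 2.
B eats H → level 3.
No prey of B is below level 2, so 3 is the minimum.

Trophic level 3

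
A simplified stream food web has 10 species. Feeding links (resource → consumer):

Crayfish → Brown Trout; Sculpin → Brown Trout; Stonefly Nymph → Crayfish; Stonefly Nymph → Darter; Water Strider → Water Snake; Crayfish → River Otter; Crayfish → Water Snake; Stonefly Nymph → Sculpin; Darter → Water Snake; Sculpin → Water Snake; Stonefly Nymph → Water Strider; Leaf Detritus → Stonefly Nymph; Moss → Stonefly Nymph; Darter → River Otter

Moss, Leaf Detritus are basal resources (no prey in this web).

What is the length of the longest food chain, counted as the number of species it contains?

4 species

One longest chain: Moss → Stonefly Nymph → Crayfish → Brown Trout.
It has 4 species and 3 links.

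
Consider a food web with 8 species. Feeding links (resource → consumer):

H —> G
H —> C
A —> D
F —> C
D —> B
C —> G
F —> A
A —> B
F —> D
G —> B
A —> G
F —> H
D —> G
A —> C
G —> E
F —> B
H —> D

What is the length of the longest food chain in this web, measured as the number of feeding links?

One longest chain: F → H → D → G → E.
It has 5 species and 4 links.

4 links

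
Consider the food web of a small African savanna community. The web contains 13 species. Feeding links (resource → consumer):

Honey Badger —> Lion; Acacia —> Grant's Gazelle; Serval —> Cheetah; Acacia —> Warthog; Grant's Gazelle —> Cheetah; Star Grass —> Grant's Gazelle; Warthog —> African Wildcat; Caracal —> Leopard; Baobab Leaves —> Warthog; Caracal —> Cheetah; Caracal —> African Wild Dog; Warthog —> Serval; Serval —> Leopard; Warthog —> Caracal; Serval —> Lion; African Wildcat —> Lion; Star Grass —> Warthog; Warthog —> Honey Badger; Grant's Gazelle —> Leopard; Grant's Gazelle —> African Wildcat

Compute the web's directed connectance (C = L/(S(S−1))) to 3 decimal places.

C = 0.128

The web has S = 13 species and L = 20 feeding links.
C = L / (S(S−1)) = 20 / 156 = 0.1282 ≈ 0.128.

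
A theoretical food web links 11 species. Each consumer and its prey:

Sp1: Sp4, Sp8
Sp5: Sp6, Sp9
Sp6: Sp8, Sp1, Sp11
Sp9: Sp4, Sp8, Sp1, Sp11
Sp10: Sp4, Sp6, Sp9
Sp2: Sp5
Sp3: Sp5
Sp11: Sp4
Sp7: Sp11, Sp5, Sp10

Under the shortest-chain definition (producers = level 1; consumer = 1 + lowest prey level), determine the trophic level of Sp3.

Sp8 is a producer → level 1.
Sp6 eats Sp8 → level 2.
Sp5 eats Sp6 → level 3.
Sp3 eats Sp5 → level 4.
No prey of Sp3 is below level 3, so 4 is the minimum.

Trophic level 4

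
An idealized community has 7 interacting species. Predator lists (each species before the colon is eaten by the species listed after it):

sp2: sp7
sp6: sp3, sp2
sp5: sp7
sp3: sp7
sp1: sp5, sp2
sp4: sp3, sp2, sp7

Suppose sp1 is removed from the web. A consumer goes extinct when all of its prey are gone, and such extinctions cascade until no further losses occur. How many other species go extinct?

1

Remove sp1.
Round 1: sp5 (all prey gone) → extinct.
No further losses. Total secondary extinctions: 1.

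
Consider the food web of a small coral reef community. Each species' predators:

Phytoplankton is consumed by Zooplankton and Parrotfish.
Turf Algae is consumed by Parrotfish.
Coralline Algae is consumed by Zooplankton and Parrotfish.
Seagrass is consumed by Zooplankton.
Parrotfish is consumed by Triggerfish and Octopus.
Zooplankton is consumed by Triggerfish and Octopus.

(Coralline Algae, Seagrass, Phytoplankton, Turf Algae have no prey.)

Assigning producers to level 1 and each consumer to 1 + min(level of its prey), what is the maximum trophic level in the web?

3

Producers (level 1): Coralline Algae, Seagrass, Phytoplankton, Turf Algae.
Following each consumer down to its lowest-level prey: Coralline Algae → Parrotfish → Triggerfish (levels 1 through 3).
All prey of Triggerfish (Parrotfish 2, Zooplankton 2) are at level 2 or above, so Triggerfish is at level 1 + 2 = 3.
Every consumer has at least one prey at level 2 or below, so none exceeds level 3.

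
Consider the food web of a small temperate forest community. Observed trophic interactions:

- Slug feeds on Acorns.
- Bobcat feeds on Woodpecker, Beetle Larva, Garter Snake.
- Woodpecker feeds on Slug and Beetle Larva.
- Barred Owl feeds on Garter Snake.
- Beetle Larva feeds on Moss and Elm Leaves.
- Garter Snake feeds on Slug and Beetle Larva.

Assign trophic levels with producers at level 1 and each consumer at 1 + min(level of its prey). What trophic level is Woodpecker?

Trophic level 3

Acorns is a producer → level 1.
Slug eats Acorns → level 2.
Woodpecker eats Slug → level 3.
No prey of Woodpecker is below level 2, so 3 is the minimum.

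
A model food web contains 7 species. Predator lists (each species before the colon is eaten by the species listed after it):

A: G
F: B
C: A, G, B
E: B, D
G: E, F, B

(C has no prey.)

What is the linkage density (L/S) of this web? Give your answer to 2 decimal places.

There are L = 10 links among S = 7 species.
L/S = 10/7 = 1.4286 ≈ 1.43.

L/S = 1.43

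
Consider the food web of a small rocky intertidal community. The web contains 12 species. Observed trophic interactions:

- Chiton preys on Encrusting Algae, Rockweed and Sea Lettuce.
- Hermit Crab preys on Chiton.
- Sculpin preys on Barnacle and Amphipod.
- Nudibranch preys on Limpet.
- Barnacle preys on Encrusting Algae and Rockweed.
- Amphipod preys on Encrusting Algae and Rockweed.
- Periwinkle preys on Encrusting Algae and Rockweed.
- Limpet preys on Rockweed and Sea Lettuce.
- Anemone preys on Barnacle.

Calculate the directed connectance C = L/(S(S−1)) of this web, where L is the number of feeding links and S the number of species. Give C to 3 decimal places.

C = 0.121

The web has S = 12 species and L = 16 feeding links.
C = L / (S(S−1)) = 16 / 132 = 0.1212 ≈ 0.121.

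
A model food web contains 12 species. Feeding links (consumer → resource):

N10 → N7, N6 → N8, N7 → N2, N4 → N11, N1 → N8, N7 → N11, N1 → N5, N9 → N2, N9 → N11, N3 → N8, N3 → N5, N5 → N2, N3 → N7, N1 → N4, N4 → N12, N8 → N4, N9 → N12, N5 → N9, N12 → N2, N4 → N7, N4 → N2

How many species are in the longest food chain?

One longest chain: N2 → N12 → N4 → N8 → N6.
It has 5 species and 4 links.

5 species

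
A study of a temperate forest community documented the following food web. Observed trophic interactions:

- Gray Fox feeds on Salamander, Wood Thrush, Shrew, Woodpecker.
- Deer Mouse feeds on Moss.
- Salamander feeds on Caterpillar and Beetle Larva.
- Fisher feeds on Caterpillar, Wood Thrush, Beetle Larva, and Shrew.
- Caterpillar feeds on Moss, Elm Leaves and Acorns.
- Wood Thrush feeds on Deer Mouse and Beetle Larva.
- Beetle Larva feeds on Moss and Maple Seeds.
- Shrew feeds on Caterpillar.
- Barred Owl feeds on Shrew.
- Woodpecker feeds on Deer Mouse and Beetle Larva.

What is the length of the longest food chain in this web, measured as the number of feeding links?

3 links

One longest chain: Acorns → Caterpillar → Shrew → Barred Owl.
It has 4 species and 3 links.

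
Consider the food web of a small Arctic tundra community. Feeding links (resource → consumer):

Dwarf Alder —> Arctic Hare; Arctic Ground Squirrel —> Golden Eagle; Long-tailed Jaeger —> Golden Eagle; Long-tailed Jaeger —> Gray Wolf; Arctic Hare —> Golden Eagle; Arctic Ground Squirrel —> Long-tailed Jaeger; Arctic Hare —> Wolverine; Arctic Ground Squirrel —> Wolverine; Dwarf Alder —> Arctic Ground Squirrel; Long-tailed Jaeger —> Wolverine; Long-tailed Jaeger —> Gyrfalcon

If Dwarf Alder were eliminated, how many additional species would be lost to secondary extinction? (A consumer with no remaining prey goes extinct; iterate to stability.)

7

Remove Dwarf Alder.
Round 1: Arctic Hare (all prey gone), Arctic Ground Squirrel (all prey gone) → extinct.
Round 2: Long-tailed Jaeger (all prey gone) → extinct.
Round 3: Gray Wolf (all prey gone), Wolverine (all prey gone), Golden Eagle (all prey gone), Gyrfalcon (all prey gone) → extinct.
No further losses. Total secondary extinctions: 7.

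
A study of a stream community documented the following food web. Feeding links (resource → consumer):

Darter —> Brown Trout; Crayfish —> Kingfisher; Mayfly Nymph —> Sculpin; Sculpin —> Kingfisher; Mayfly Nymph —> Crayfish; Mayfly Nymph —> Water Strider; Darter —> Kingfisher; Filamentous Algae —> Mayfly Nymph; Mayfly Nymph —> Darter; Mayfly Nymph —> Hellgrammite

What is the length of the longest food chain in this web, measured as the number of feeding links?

3 links

One longest chain: Filamentous Algae → Mayfly Nymph → Crayfish → Kingfisher.
It has 4 species and 3 links.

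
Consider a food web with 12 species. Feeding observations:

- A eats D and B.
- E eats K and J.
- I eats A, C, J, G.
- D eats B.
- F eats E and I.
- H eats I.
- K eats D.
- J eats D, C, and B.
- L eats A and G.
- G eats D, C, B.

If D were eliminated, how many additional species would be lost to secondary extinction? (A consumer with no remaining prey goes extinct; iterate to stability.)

Remove D.
Round 1: K (all prey gone) → extinct.
No further losses. Total secondary extinctions: 1.

1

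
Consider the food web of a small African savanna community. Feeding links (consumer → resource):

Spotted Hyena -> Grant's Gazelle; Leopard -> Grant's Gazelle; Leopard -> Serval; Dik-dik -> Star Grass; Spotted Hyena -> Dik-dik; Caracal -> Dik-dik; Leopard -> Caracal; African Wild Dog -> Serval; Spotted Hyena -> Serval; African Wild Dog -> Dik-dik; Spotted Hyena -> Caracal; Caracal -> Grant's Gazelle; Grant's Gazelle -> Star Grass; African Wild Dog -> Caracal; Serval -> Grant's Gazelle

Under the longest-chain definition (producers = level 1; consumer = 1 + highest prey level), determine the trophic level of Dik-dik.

Trophic level 2

Star Grass is a producer → level 1.
Dik-dik eats Star Grass → level 2.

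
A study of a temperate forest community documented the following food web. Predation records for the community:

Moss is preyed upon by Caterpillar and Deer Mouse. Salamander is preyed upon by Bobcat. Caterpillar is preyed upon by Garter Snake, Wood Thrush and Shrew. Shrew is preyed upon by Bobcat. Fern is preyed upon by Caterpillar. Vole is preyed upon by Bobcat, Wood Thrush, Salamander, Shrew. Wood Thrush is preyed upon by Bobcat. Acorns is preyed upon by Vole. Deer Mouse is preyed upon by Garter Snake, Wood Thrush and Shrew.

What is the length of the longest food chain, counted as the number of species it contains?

One longest chain: Moss → Caterpillar → Wood Thrush → Bobcat.
It has 4 species and 3 links.

4 species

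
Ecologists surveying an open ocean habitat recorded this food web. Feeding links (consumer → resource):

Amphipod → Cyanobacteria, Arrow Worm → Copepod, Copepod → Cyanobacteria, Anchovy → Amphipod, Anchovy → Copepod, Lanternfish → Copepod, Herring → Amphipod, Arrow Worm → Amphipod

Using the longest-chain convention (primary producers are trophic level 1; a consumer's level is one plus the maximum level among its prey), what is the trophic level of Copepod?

Cyanobacteria is a producer → level 1.
Copepod eats Cyanobacteria → level 2.

Trophic level 2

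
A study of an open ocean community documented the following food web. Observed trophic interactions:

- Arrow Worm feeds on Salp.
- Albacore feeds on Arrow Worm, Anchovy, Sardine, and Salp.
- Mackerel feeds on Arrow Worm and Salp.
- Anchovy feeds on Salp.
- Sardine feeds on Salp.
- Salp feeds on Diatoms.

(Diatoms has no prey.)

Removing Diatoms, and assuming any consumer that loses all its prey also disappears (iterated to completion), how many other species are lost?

Remove Diatoms.
Round 1: Salp (all prey gone) → extinct.
Round 2: Sardine (all prey gone), Arrow Worm (all prey gone), Anchovy (all prey gone) → extinct.
Round 3: Mackerel (all prey gone), Albacore (all prey gone) → extinct.
No further losses. Total secondary extinctions: 6.

6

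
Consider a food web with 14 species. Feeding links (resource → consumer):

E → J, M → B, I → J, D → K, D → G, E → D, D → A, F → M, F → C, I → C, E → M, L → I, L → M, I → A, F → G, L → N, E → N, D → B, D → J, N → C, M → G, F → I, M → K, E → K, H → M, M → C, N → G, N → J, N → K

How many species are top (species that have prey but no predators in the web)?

6

Top species (has prey, but nothing eats it): A, K, B, J, C, G.
Count: 6.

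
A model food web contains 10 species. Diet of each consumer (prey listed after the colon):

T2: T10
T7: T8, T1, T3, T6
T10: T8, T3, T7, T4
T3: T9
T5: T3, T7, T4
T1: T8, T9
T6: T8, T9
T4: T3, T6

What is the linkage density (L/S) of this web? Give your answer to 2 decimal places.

L/S = 1.90

There are L = 19 links among S = 10 species.
L/S = 19/10 = 1.9000 ≈ 1.90.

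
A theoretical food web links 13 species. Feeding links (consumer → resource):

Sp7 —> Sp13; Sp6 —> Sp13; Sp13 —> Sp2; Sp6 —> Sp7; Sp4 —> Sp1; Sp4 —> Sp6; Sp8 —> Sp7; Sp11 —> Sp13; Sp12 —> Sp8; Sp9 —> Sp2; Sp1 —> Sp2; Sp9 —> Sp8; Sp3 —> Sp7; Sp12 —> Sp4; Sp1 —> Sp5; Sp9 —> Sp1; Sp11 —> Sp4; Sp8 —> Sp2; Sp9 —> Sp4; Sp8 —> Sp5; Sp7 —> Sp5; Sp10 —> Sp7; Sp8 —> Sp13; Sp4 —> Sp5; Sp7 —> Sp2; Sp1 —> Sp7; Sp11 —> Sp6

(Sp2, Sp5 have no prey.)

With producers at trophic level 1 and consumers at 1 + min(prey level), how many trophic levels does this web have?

Producers (level 1): Sp2, Sp5.
Following each consumer down to its lowest-level prey: Sp2 → Sp13 → Sp6 (levels 1 through 3).
All prey of Sp6 (Sp13 2, Sp7 2) are at level 2 or above, so Sp6 is at level 1 + 2 = 3.
Every consumer has at least one prey at level 2 or below, so none exceeds level 3.

3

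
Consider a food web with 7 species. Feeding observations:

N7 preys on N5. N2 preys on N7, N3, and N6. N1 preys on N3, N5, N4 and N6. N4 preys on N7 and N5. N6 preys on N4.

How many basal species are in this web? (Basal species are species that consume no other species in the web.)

Basal species (no prey listed): N5, N3.
Count: 2.

2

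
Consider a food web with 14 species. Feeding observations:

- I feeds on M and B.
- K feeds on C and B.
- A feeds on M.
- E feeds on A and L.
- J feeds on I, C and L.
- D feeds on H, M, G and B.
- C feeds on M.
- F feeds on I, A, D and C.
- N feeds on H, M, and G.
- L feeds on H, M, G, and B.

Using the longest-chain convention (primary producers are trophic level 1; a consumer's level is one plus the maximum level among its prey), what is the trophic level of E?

Trophic level 3

M is a producer → level 1.
A eats M → level 2.
E eats A (level 2); other prey at levels: L 2 → level 3.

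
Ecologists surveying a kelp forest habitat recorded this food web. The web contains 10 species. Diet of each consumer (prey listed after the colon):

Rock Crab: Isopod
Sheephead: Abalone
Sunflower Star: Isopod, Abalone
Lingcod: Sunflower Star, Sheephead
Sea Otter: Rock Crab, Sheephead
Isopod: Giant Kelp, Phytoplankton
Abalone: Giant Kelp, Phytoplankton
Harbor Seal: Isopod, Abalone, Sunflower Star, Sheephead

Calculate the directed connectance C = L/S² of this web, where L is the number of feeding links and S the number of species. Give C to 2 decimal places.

The web has S = 10 species and L = 16 feeding links.
C = L / S² = 16 / 100 = 0.1600 ≈ 0.16.

C = 0.16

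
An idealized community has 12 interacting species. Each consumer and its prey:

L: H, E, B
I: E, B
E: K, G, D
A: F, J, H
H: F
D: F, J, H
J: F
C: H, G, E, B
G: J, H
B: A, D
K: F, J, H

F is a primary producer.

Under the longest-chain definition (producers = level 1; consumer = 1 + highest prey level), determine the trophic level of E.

Trophic level 4

F is a producer → level 1.
J eats F → level 2.
K eats J (level 2); other prey at levels: F 1, H 2 → level 3.
E eats K (level 3); other prey at levels: G 3, D 3 → level 4.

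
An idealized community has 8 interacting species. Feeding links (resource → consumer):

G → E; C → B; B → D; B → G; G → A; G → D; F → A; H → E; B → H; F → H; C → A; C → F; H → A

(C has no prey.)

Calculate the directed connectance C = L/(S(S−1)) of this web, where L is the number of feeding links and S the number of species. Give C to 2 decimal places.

The web has S = 8 species and L = 13 feeding links.
C = L / (S(S−1)) = 13 / 56 = 0.2321 ≈ 0.23.

C = 0.23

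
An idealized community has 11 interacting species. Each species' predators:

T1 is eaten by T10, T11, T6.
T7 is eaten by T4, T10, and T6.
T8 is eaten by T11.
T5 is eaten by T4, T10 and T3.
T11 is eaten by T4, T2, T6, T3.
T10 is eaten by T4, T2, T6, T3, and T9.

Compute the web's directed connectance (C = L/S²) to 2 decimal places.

C = 0.16

The web has S = 11 species and L = 19 feeding links.
C = L / S² = 19 / 121 = 0.1570 ≈ 0.16.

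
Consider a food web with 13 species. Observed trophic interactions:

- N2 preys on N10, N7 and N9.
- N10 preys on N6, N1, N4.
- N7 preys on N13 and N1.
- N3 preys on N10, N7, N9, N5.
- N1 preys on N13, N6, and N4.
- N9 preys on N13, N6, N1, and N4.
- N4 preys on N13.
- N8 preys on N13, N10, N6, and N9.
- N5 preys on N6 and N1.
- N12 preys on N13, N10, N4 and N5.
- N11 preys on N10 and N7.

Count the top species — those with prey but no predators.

5

Top species (has prey, but nothing eats it): N2, N3, N12, N11, N8.
Count: 5.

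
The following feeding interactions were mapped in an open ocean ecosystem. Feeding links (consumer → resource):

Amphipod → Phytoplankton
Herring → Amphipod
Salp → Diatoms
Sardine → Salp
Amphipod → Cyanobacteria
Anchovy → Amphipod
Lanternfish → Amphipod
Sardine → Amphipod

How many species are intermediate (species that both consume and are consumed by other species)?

2

Intermediate species (has both prey and predators): Amphipod, Salp.
Count: 2.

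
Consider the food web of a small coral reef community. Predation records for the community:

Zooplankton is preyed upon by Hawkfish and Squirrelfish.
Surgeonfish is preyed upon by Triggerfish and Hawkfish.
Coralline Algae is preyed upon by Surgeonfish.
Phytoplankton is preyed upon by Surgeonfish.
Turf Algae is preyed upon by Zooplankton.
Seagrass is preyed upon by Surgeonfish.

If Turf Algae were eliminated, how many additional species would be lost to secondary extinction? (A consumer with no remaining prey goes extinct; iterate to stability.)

2

Remove Turf Algae.
Round 1: Zooplankton (all prey gone) → extinct.
Round 2: Squirrelfish (all prey gone) → extinct.
No further losses. Total secondary extinctions: 2.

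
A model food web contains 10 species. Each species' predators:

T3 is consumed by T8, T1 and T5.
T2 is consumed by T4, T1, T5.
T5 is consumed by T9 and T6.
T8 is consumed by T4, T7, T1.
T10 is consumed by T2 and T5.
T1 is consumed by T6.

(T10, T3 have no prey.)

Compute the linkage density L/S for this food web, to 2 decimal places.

L/S = 1.40

There are L = 14 links among S = 10 species.
L/S = 14/10 = 1.4000 ≈ 1.40.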